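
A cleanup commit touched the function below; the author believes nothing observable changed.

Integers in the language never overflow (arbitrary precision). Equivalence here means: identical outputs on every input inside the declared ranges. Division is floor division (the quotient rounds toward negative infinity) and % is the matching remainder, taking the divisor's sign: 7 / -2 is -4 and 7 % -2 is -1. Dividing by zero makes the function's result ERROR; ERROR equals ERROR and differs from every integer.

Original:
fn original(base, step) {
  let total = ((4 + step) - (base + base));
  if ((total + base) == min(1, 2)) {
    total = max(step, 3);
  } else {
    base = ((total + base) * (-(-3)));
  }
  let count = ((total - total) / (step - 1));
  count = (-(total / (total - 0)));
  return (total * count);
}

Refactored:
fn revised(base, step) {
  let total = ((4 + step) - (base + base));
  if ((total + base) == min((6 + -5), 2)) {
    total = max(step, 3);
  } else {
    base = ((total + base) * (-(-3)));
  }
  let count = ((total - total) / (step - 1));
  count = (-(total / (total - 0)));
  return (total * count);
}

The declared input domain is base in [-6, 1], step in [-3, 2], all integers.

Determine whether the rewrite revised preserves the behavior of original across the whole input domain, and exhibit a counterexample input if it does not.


The two versions differ — the changes include constant usage differs; and arithmetic usage differs.
As a probe, take base=0, step=2: original runs total = 6; ((total + base) == min(1, 2)) -> false; base = 18; count = 0; count = -1; return -6; revised runs total = 6; ((total + base) == min((6 + -5), 2)) -> false; base = 18; count = 0; count = -1; return -6; both end at -6.
Checked all 48 inputs in the declared domain: the outputs agree on every one.
verdict: equivalent


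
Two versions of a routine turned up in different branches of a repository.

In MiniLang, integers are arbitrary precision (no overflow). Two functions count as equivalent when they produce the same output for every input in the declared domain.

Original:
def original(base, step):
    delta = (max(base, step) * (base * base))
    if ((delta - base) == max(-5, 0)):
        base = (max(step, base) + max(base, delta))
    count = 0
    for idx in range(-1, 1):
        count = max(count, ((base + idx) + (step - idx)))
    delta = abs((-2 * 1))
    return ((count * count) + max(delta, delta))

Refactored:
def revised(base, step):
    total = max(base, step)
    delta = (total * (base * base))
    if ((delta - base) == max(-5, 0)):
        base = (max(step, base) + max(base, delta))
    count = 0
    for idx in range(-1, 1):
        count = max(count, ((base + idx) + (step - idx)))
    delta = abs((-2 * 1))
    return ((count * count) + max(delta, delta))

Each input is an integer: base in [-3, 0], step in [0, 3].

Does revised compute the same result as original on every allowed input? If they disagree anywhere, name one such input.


Although statement counts differ, and local variable names differ, 16/16 inputs agree.
verdict: equivalent


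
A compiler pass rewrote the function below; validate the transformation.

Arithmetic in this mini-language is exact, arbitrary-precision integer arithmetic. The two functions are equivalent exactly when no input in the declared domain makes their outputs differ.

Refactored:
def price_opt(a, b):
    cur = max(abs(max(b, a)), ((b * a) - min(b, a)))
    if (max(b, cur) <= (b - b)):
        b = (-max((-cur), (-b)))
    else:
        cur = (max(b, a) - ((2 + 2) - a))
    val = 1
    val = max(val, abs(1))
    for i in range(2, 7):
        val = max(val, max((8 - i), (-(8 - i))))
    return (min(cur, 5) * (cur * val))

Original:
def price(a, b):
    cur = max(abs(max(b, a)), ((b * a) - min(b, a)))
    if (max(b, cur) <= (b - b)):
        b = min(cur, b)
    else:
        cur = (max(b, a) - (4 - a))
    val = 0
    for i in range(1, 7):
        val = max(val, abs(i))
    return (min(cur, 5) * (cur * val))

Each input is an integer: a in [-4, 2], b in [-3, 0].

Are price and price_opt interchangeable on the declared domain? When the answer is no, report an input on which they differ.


Equivalent. The suspicious edit (`0` became `1`) never changes the result for any input inside the declared domain.
An exhaustive pass over the 28 declared inputs shows identical outputs.
One worked example (a=-1, b=-3) — price: cur := 6 | (max(b, cur) <= (b - b)): false | cur := -6 | val := 0 | iter i=1: | val := 1 | iter i=2: | val := 2 | iter i=3: | val := 3 | iter i=4: | val := 4 | iter i=5: | val := 5 | iter i=6: | val := 6 | result 216; price_opt: cur := 6 | (max(b, cur) <= (b - b)): false | cur := -6 | val := 1 | val := 1 | iter i=2: | val := 6 | iter i=3: | val := 6 | iter i=4: | val := 6 | iter i=5: | val := 6 | iter i=6: | val := 6 | result 216; agreement on 216.
verdict: equivalent


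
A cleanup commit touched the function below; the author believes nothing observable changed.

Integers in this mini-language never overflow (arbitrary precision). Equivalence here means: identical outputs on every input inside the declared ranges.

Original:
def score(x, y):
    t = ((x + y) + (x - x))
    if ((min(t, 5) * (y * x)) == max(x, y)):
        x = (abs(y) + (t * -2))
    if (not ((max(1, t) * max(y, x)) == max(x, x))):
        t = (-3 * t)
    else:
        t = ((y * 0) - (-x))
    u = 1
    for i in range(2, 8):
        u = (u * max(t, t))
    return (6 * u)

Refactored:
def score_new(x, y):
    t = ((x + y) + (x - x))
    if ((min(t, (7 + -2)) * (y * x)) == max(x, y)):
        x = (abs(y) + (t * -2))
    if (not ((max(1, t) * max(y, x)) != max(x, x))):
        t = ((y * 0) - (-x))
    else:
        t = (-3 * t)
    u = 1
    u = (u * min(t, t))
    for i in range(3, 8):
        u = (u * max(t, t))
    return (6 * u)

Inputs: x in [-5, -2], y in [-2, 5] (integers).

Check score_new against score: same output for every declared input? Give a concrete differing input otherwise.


Although `max(t, t)` became `min(t, t)`, no input in the stated domain can expose it; all 32 inputs agree.
verdict: equivalent


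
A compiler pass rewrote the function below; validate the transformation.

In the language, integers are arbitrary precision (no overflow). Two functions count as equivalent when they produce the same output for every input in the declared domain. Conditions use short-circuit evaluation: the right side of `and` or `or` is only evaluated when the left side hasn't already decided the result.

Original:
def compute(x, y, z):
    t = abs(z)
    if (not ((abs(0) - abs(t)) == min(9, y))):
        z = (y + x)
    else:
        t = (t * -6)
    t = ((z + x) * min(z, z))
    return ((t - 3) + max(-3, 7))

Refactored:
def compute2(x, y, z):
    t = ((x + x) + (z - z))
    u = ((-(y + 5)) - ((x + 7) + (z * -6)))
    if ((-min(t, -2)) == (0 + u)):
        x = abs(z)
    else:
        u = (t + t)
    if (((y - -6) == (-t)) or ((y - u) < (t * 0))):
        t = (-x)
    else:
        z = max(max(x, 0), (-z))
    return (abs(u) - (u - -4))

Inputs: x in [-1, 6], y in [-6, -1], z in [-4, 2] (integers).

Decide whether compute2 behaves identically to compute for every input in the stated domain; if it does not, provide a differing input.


Try x=-1, y=-6, z=-4.
compute: t becomes 4; next (not ((abs(0) - abs(t)) == min(9, y))) evaluates to true; next z becomes -7; next t becomes 56; next final value 60
compute2: t becomes -2; next u becomes -29; next ((-min(t, -2)) == (0 + u)) evaluates to false; next u becomes -4; next (((y - -6) == (-t)) or ((y - u) < (t * 0))) evaluates to true; next t becomes 1; next final value 4
60 against 4: the behavior changed.
verdict: not equivalent; witness: x=-1, y=-6, z=-4


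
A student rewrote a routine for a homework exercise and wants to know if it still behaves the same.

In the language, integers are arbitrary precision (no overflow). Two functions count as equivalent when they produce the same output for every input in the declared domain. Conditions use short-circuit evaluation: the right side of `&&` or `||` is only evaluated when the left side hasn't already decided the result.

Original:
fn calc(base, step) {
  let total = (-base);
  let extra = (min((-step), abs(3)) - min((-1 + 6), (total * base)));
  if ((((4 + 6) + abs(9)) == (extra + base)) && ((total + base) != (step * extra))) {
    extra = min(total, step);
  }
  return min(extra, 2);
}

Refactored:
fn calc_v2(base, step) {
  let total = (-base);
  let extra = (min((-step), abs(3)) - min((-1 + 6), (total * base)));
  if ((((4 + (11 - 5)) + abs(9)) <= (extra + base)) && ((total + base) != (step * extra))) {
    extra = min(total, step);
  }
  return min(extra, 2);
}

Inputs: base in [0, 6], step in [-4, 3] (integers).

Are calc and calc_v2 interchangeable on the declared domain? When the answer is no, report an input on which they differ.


There is a counterexample at base=4, step=-4: 2 on one side, -4 on the other.
calc: total=-4, then extra=19, then ((((4 + 6) + abs(9)) == (extra + base)) && ((total + base) != (step * extra))) is false, then returns 2
calc_v2: total=-4, then extra=19, then ((((4 + (11 - 5)) + abs(9)) <= (extra + base)) && ((total + base) != (step * extra))) is true, then extra=-4, then returns -4
verdict: not equivalent; witness: base=4, step=-4


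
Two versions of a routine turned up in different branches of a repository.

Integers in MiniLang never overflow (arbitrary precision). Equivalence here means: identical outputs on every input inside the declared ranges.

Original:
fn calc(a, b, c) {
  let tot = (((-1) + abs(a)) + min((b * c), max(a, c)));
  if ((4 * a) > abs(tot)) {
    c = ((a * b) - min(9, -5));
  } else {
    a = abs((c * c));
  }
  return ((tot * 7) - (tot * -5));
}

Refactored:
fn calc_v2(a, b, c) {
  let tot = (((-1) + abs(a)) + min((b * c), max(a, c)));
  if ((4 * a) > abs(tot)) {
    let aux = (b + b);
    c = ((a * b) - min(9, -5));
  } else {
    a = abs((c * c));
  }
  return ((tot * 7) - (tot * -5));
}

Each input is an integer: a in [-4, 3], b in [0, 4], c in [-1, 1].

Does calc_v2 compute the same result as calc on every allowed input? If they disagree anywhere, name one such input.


Equivalent — the differences include statement counts differ; and local variable names differ; and arithmetic usage differs, yet no declared input distinguishes the two.
Tracing a=2, b=4, c=0: calc: tot becomes 1; next ((4 * a) > abs(tot)) evaluates to true; next c becomes 13; next final value 12 | calc_v2: tot becomes 1; next ((4 * a) > abs(tot)) evaluates to true; next aux becomes 8; next c becomes 13; next final value 12 — matching result 12.
An exhaustive pass over the 120 declared inputs shows identical outputs.
verdict: equivalent


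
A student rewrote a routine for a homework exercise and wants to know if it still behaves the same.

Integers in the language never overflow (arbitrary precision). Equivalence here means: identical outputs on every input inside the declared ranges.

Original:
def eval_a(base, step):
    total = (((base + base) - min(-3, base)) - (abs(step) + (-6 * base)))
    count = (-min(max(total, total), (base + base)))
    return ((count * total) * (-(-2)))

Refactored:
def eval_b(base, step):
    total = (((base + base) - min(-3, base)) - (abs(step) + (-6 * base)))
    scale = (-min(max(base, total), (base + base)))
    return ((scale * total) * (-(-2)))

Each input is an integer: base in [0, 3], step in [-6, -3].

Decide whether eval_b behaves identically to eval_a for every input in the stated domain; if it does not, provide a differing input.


Try base=0, step=-6.
eval_a: total = -3; count = 3; return -18
eval_b: total = -3; scale = 0; return 0
-18 and 0 differ, so these are not the same function on this domain.
verdict: not equivalent; witness: base=0, step=-6


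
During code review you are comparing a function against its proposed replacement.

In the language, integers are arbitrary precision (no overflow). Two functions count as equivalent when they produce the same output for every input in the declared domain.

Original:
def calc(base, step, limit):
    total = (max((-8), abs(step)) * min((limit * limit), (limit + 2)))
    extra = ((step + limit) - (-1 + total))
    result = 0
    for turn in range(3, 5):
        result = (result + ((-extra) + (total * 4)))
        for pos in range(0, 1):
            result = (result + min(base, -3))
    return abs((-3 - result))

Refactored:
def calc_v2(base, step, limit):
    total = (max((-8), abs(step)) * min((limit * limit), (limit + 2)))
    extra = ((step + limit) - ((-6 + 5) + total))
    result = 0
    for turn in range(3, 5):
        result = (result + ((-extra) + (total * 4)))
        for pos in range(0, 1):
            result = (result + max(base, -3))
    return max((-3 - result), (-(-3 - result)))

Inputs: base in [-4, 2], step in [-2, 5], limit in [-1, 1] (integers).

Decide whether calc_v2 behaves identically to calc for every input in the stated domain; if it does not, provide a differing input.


Input base=-4, step=-2, limit=-1: 19 from calc versus 21 from calc_v2.
verdict: not equivalent; witness: base=-4, step=-2, limit=-1


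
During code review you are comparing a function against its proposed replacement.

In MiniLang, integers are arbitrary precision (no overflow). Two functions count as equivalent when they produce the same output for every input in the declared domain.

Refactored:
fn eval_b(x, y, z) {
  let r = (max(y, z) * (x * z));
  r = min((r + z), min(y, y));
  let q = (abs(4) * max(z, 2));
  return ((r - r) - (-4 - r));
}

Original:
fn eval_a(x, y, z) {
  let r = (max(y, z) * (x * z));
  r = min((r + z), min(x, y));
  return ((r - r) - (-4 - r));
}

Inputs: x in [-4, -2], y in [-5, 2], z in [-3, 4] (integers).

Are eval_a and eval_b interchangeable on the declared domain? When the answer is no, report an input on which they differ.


At x=-4, y=-3, z=0: eval_a gives 0, eval_b gives 1.
verdict: not equivalent; witness: x=-4, y=-3, z=0


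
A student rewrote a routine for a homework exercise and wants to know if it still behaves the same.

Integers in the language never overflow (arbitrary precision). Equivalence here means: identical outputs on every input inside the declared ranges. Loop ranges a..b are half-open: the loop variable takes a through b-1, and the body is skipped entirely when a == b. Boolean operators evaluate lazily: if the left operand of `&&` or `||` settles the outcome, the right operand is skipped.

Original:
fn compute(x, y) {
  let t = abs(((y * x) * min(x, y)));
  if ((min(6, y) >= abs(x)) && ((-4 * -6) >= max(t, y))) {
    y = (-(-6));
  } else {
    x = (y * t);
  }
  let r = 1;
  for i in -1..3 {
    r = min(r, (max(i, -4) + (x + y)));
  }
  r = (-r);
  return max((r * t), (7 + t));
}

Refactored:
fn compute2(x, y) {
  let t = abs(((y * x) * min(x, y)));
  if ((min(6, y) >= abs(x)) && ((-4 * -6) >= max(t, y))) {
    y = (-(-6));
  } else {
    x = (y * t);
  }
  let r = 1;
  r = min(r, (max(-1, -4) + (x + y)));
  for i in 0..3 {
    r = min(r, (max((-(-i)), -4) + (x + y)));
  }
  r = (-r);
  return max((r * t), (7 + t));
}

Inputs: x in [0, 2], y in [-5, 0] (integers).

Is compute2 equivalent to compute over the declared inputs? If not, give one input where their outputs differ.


Equivalent — the differences include statement counts differ; and constant usage differs; and min/max/abs usage differs; and arithmetic usage differs; and loop structure differs, yet no declared input distinguishes the two.
As a probe, take x=2, y=-5: compute runs t=50, then ((min(6, y) >= abs(x)) && ((-4 * -6) >= max(t, y))) is false, then x=-250, then r=1, then (i=-1), then r=-256, then (i=0), then r=-256, then (i=1), then r=-256, then (i=2), then r=-256, then r=256, then returns 12800; compute2 runs t=50, then ((min(6, y) >= abs(x)) && ((-4 * -6) >= max(t, y))) is false, then x=-250, then r=1, then r=-256, then (i=0), then r=-256, then (i=1), then r=-256, then (i=2), then r=-256, then r=256, then returns 12800; both end at 12800.
Every one of the 18 inputs gives matching results.
verdict: equivalent


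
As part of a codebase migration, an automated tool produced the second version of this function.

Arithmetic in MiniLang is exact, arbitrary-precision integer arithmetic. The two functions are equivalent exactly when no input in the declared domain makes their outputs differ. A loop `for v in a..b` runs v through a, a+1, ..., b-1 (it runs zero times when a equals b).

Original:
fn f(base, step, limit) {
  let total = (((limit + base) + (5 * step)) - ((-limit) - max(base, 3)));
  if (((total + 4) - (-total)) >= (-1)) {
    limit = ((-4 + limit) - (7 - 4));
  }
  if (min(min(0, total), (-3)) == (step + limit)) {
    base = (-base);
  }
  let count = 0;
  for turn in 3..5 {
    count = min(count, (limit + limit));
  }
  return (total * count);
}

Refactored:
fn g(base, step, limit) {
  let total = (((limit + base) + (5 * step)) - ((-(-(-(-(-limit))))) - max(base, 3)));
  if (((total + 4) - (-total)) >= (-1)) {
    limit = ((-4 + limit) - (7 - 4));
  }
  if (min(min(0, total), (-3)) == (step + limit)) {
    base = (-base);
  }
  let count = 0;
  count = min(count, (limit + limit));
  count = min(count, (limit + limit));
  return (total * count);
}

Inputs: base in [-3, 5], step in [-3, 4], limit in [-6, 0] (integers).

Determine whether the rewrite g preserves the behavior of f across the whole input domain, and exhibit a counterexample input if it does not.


Although local variable names differ; also min/max/abs usage differs; also loop structure differs; also arithmetic usage differs, 504/504 inputs agree.
verdict: equivalent


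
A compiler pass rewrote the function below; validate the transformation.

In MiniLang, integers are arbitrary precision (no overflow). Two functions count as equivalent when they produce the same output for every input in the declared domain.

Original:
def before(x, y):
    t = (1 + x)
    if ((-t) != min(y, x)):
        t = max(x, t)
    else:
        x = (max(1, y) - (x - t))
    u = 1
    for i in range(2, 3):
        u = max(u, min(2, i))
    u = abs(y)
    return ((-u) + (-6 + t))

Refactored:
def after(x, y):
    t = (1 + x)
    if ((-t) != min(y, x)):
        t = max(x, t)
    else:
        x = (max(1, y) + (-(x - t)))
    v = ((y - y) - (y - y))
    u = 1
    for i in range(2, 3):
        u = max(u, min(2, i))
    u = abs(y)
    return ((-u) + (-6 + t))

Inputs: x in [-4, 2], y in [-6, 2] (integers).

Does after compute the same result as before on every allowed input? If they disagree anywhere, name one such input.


Equivalent — the differences include local variable names differ, statement counts differ, arithmetic usage differs, yet no declared input distinguishes the two.
As a probe, take x=0, y=-1: before runs t becomes 1; next ((-t) != min(y, x)) evaluates to false; next x becomes 2; next u becomes 1; next at i=2:; next u becomes 2; next u becomes 1; next final value -6; after runs t becomes 1; next ((-t) != min(y, x)) evaluates to false; next x becomes 2; next v becomes 0; next u becomes 1; next at i=2:; next u becomes 2; next u becomes 1; next final value -6; both end at -6.
Every one of the 63 inputs gives matching results.
verdict: equivalent


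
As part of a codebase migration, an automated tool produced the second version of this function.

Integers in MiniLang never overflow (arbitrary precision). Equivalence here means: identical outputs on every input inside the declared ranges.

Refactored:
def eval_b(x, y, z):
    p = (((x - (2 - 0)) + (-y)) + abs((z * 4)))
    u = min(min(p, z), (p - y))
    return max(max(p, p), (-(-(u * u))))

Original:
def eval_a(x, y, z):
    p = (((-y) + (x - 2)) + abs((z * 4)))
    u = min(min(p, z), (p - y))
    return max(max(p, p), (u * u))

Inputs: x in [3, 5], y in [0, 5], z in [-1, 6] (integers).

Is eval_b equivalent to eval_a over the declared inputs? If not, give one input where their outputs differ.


Changes here: arithmetic usage differs, and constant usage differs; the full 144-point sweep finds no disagreement.
verdict: equivalent


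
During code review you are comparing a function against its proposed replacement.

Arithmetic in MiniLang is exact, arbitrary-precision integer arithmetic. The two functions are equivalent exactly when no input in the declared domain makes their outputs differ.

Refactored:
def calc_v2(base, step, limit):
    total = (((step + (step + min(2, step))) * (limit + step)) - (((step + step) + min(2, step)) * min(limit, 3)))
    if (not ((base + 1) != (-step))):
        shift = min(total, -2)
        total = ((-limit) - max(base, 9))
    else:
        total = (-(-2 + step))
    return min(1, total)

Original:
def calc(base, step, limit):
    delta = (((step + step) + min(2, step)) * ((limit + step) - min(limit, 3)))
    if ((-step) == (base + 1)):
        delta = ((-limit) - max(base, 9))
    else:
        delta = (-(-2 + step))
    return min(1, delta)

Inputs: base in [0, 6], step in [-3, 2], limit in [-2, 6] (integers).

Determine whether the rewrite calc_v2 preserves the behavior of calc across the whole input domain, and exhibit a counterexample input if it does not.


Changes here: arithmetic usage differs, statement counts differ, comparison usage differs, boolean connective usage differs, local variable names differ, min/max/abs usage differs, constant usage differs; the full 378-point sweep finds no disagreement.
verdict: equivalent


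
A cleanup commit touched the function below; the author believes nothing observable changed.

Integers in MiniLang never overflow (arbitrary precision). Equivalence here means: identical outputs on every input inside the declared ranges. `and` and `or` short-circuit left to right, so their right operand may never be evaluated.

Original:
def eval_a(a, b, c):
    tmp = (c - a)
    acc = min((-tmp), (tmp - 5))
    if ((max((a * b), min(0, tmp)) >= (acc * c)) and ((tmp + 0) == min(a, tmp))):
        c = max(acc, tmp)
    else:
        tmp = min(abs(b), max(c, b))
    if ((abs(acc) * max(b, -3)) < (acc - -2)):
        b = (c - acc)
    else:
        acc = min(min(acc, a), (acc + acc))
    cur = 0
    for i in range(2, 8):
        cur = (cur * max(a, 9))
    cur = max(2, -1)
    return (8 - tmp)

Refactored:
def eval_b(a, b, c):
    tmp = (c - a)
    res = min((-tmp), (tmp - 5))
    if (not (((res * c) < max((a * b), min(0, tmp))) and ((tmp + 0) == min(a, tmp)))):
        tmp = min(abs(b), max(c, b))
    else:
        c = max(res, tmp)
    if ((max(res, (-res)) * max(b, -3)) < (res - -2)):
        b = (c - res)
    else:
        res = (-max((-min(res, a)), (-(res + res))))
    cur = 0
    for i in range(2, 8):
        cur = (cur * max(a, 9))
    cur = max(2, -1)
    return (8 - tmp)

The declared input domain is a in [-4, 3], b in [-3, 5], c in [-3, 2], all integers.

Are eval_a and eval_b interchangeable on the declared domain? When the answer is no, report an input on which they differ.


Try a=0, b=1, c=0.
eval_a: tmp = 0; acc = -5; ((max((a * b), min(0, tmp)) >= (acc * c)) and ((tmp + 0) == min(a, tmp))) -> true; c = 0; ((abs(acc) * max(b, -3)) < (acc - -2)) -> false; acc = -10; cur = 0; [i=2]; cur = 0; [i=3]; cur = 0; [i=4]; cur = 0; [i=5]; cur = 0; [i=6]; cur = 0; [i=7]; cur = 0; cur = 2; return 8
eval_b: tmp = 0; res = -5; (not (((res * c) < max((a * b), min(0, tmp))) and ((tmp + 0) == min(a, tmp)))) -> true; tmp = 1; ((max(res, (-res)) * max(b, -3)) < (res - -2)) -> false; res = -10; cur = 0; [i=2]; cur = 0; [i=3]; cur = 0; [i=4]; cur = 0; [i=5]; cur = 0; [i=6]; cur = 0; [i=7]; cur = 0; cur = 2; return 7
8 and 7 differ, so these are not the same function on this domain.
verdict: not equivalent; witness: a=0, b=1, c=0


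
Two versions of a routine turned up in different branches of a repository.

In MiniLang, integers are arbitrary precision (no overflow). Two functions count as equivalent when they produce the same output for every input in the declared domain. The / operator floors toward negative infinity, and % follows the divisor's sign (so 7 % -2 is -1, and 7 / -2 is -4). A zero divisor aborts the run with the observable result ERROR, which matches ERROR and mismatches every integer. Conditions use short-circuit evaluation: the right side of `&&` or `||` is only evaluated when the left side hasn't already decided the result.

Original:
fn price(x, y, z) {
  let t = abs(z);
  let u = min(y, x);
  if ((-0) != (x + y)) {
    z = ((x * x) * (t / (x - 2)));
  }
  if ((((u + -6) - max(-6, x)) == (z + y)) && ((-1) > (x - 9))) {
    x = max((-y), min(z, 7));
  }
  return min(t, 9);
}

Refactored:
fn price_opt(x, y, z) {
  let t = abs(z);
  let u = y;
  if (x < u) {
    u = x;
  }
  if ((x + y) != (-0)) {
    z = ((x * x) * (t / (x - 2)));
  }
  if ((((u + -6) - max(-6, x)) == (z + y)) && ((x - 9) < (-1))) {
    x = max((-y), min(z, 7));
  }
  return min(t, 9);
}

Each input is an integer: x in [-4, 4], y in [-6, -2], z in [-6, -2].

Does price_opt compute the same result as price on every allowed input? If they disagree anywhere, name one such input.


The two versions differ — the changes include branching structure differs, plus statement counts differ, plus min/max/abs usage differs, plus comparison usage differs.
Spot check at x=-4, y=-4, z=-3 — price: t = 3; u = -4; ((-0) != (x + y)) -> true; z = -16; ((((u + -6) - max(-6, x)) == (z + y)) && ((-1) > (x - 9))) -> false; return 3. price_opt: t = 3; u = -4; (x < u) -> false; ((x + y) != (-0)) -> true; z = -16; ((((u + -6) - max(-6, x)) == (z + y)) && ((x - 9) < (-1))) -> false; return 3. Both give 3.
Every one of the 225 inputs gives matching results.
verdict: equivalent


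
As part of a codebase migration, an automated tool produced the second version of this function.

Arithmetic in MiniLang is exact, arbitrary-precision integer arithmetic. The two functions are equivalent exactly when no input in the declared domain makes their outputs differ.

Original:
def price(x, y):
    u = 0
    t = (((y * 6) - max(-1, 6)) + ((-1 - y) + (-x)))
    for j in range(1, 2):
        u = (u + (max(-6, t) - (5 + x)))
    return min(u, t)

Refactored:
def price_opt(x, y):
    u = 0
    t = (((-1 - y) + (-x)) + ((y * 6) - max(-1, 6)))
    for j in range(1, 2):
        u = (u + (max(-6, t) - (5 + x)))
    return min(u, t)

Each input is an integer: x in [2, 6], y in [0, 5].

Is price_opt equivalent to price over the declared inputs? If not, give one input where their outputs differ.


Behavior is preserved: although same computation, different form, the outputs never diverge.
Spot check at x=5, y=1 — price: u = 0; t = -7; [j=1]; u = -16; return -16. price_opt: u = 0; t = -7; [j=1]; u = -16; return -16. Both give -16.
Sweeping the whole domain (30 inputs) finds no disagreement.
verdict: equivalent


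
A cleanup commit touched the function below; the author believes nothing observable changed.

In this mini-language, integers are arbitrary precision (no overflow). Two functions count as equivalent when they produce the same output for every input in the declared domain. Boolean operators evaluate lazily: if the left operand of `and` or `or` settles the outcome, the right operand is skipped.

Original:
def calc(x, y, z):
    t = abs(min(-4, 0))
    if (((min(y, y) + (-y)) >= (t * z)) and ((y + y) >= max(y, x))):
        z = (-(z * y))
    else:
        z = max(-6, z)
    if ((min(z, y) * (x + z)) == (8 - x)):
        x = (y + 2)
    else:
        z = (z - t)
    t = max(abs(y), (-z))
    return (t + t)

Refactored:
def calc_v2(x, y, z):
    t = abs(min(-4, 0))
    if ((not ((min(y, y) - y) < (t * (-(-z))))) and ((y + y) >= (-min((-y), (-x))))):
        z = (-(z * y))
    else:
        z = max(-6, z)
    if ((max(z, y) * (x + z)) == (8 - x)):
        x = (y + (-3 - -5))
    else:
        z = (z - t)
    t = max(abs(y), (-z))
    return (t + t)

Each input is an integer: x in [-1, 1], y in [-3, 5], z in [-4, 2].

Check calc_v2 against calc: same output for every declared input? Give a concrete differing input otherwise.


Input x=-1, y=-3, z=-2: 6 from calc versus 12 from calc_v2.
verdict: not equivalent; witness: x=-1, y=-3, z=-2


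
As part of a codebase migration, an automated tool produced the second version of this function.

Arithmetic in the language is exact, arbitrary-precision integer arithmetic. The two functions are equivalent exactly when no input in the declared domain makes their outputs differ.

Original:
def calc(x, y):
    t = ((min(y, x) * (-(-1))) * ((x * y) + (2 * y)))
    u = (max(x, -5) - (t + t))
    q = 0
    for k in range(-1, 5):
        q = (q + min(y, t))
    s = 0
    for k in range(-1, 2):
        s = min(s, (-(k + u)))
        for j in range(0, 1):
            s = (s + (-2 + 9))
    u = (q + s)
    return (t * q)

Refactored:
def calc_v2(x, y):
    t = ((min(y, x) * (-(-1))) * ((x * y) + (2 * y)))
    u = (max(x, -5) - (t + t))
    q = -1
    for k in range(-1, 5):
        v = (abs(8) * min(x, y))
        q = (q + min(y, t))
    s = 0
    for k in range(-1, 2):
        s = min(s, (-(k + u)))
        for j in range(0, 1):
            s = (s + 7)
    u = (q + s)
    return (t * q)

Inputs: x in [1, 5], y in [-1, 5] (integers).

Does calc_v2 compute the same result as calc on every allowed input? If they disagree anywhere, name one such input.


Not equivalent: x=1, y=-1 separates them (-18 vs -21).
calc: t becomes 3; next u becomes -5; next q becomes 0; next at k=-1:; next q becomes -1; next at k=0:; next q becomes -2; next at k=1:; next q becomes -3; next at k=2:; next q becomes -4; next at k=3:; next q becomes -5; next at k=4:; next q becomes -6; next s becomes 0; next at k=-1:; next s becomes 0; next at j=0:; next s becomes 7; next at k=0:; next s becomes 5; next at j=0:; next s becomes 12; next at k=1:; next s becomes 4; next at j=0:; next s becomes 11; next u becomes 5; next final value -18
calc_v2: t becomes 3; next u becomes -5; next q becomes -1; next at k=-1:; next v becomes -8; next q becomes -2; next at k=0:; next v becomes -8; next q becomes -3; next at k=1:; next v becomes -8; next q becomes -4; next at k=2:; next v becomes -8; next q becomes -5; next at k=3:; next v becomes -8; next q becomes -6; next at k=4:; next v becomes -8; next q becomes -7; next s becomes 0; next at k=-1:; next s becomes 0; next at j=0:; next s becomes 7; next at k=0:; next s becomes 5; next at j=0:; next s becomes 12; next at k=1:; next s becomes 4; next at j=0:; next s becomes 11; next u becomes 4; next final value -21
verdict: not equivalent; witness: x=1, y=-1


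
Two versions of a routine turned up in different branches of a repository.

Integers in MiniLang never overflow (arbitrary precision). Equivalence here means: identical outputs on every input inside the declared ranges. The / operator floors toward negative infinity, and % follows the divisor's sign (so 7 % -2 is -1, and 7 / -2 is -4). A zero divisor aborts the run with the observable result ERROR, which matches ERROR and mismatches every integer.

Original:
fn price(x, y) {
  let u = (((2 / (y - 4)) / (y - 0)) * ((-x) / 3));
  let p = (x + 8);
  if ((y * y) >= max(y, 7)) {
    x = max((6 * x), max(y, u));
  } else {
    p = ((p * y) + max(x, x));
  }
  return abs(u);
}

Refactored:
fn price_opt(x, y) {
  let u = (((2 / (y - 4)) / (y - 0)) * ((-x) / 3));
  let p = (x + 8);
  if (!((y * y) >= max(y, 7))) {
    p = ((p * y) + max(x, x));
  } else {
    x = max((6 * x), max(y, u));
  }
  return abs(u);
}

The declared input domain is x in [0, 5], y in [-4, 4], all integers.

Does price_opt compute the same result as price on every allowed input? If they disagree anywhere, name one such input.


Side by side, the visible changes include: boolean connective usage differs.
One worked example (x=2, y=1) — price: u becomes 1; next p becomes 10; next ((y * y) >= max(y, 7)) evaluates to false; next p becomes 12; next final value 1; price_opt: u becomes 1; next p becomes 10; next (!((y * y) >= max(y, 7))) evaluates to true; next p becomes 12; next final value 1; agreement on 1.
Across all 54 domain points the two functions coincide.
verdict: equivalent


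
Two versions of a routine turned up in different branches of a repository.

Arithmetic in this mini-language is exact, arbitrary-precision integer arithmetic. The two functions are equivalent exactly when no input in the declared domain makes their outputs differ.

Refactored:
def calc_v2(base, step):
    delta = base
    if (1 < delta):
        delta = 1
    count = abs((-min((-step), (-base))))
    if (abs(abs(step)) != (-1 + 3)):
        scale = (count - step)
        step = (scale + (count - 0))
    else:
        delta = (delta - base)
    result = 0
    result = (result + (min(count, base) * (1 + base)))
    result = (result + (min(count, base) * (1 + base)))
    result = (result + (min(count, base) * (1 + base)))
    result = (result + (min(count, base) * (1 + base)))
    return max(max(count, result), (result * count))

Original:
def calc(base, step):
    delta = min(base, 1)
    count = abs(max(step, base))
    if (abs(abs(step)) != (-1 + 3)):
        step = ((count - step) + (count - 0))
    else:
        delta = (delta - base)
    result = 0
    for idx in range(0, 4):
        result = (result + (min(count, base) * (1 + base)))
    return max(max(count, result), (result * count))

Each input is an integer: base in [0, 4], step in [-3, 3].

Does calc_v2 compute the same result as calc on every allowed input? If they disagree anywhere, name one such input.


The two versions differ — the changes include min/max/abs usage differs; and local variable names differ; and statement counts differ; and comparison usage differs; and arithmetic usage differs; and constant usage differs; and branching structure differs; and loop structure differs.
One worked example (base=4, step=1) — calc: delta=1, then count=4, then (abs(abs(step)) != (-1 + 3)) is true, then step=7, then result=0, then (idx=0), then result=20, then (idx=1), then result=40, then (idx=2), then result=60, then (idx=3), then result=80, then returns 320; calc_v2: delta=4, then (1 < delta) is true, then delta=1, then count=4, then (abs(abs(step)) != (-1 + 3)) is true, then scale=3, then step=7, then result=0, then result=20, then result=40, then result=60, then result=80, then returns 320; agreement on 320.
Every one of the 35 inputs gives matching results.
verdict: equivalent


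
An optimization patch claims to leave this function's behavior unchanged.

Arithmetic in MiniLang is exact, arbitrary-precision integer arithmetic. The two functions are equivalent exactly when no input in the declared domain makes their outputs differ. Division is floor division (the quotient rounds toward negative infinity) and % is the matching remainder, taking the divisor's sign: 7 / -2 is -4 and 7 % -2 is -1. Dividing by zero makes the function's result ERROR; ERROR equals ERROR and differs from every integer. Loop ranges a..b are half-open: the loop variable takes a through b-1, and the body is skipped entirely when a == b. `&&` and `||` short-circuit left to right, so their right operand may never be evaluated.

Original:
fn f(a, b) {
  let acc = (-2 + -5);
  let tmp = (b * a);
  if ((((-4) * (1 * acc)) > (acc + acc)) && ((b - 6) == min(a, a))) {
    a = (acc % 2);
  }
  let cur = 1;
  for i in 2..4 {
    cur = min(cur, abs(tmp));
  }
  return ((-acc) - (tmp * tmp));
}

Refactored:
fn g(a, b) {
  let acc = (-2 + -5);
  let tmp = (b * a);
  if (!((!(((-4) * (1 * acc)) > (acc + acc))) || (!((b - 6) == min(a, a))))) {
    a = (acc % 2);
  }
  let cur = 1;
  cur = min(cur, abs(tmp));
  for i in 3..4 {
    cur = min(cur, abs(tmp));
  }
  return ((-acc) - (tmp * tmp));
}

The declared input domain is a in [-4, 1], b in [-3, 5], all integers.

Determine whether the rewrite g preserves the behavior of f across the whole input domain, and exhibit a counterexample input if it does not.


Reading the diff, among the changes: min/max/abs usage differs, boolean connective usage differs, loop structure differs, statement counts differ.
One worked example (a=-4, b=-3) — f: acc := -7 | tmp := 12 | ((((-4) * (1 * acc)) > (acc + acc)) && ((b - 6) == min(a, a))): false | cur := 1 | iter i=2: | cur := 1 | iter i=3: | cur := 1 | result -137; g: acc := -7 | tmp := 12 | (!((!(((-4) * (1 * acc)) > (acc + acc))) || (!((b - 6) == min(a, a))))): false | cur := 1 | cur := 1 | iter i=3: | cur := 1 | result -137; agreement on -137.
Every one of the 54 inputs gives matching results.
verdict: equivalent


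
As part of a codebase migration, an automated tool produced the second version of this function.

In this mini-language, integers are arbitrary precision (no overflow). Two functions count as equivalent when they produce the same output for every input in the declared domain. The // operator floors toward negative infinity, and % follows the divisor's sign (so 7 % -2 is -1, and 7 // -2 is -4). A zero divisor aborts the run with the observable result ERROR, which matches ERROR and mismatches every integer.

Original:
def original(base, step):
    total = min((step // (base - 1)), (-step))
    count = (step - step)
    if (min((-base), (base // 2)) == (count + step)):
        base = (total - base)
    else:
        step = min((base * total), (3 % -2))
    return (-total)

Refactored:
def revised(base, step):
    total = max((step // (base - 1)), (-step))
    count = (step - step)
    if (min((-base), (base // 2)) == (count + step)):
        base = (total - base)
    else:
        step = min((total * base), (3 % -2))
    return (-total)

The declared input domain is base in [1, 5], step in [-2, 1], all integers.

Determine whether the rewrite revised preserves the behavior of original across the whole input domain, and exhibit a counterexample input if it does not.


There is a counterexample at base=2, step=-2: 2 on one side, -2 on the other.
original: total = -2; count = 0; (min((-base), (base // 2)) == (count + step)) -> true; base = -4; return 2
revised: total = 2; count = 0; (min((-base), (base // 2)) == (count + step)) -> true; base = 0; return -2
verdict: not equivalent; witness: base=2, step=-2


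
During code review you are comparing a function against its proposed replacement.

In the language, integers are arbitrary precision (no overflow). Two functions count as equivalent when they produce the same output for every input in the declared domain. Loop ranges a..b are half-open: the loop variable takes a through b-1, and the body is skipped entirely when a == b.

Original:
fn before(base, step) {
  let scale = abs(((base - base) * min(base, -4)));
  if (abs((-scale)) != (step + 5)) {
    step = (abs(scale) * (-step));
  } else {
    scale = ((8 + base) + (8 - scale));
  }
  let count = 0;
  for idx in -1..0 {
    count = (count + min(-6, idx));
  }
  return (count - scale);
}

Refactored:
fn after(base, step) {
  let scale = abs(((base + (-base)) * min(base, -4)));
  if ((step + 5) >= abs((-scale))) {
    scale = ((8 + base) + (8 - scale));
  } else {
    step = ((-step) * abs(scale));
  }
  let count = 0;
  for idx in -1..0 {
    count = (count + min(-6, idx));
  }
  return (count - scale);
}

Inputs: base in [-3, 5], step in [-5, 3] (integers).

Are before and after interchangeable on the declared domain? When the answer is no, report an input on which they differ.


Run the pair on base=-3, step=-4.
before: scale becomes 0; next (abs((-scale)) != (step + 5)) evaluates to true; next step becomes 0; next count becomes 0; next at idx=-1:; next count becomes -6; next final value -6
after: scale becomes 0; next ((step + 5) >= abs((-scale))) evaluates to true; next scale becomes 13; next count becomes 0; next at idx=-1:; next count becomes -6; next final value -19
-6 and -19 differ, so these are not the same function on this domain.
verdict: not equivalent; witness: base=-3, step=-4


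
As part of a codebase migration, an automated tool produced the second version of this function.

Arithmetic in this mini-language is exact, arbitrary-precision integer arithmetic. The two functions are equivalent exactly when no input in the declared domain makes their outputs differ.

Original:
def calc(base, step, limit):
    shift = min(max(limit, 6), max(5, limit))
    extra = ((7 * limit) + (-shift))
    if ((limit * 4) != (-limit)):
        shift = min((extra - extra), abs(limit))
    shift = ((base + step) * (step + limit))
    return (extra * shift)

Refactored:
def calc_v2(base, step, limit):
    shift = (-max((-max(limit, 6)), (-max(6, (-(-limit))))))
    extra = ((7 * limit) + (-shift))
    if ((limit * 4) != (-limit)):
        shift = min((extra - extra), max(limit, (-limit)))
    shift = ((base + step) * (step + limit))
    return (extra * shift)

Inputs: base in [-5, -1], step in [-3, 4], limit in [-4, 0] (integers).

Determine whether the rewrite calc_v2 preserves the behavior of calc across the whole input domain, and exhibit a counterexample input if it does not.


At base=-5, step=-3, limit=-4: calc gives -1848, calc_v2 gives -1904.
verdict: not equivalent; witness: base=-5, step=-3, limit=-4
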